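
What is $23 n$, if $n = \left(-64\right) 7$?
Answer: $-10304$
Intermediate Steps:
$n = -448$
$23 n = 23 \left(-448\right) = -10304$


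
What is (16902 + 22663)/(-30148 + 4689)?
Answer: -39565/25459 ≈ -1.5541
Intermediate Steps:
(16902 + 22663)/(-30148 + 4689) = 39565/(-25459) = 39565*(-1/25459) = -39565/25459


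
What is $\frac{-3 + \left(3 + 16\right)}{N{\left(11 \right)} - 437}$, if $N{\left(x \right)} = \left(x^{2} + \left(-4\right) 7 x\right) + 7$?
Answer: $- \frac{16}{617} \approx -0.025932$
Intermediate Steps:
$N{\left(x \right)} = 7 + x^{2} - 28 x$ ($N{\left(x \right)} = \left(x^{2} - 28 x\right) + 7 = 7 + x^{2} - 28 x$)
$\frac{-3 + \left(3 + 16\right)}{N{\left(11 \right)} - 437} = \frac{-3 + \left(3 + 16\right)}{\left(7 + 11^{2} - 308\right) - 437} = \frac{-3 + 19}{\left(7 + 121 - 308\right) - 437} = \frac{16}{-180 - 437} = \frac{16}{-617} = 16 \left(- \frac{1}{617}\right) = - \frac{16}{617}$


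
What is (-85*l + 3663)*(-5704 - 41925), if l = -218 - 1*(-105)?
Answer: -631941572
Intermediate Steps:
l = -113 (l = -218 + 105 = -113)
(-85*l + 3663)*(-5704 - 41925) = (-85*(-113) + 3663)*(-5704 - 41925) = (9605 + 3663)*(-47629) = 13268*(-47629) = -631941572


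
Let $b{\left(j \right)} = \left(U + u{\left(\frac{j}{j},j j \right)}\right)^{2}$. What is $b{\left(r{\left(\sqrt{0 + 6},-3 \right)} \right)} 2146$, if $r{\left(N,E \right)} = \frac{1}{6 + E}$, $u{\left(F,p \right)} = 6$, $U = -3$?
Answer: $19314$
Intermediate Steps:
$b{\left(j \right)} = 9$ ($b{\left(j \right)} = \left(-3 + 6\right)^{2} = 3^{2} = 9$)
$b{\left(r{\left(\sqrt{0 + 6},-3 \right)} \right)} 2146 = 9 \cdot 2146 = 19314$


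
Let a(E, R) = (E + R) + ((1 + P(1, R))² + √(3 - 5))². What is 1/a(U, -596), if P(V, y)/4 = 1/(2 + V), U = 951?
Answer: 1255257/481091942 - 35721*I*√2/481091942 ≈ 0.0026092 - 0.00010501*I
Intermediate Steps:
P(V, y) = 4/(2 + V)
a(E, R) = E + R + (49/9 + I*√2)² (a(E, R) = (E + R) + ((1 + 4/(2 + 1))² + √(3 - 5))² = (E + R) + ((1 + 4/3)² + √(-2))² = (E + R) + ((1 + 4*(⅓))² + I*√2)² = (E + R) + ((1 + 4/3)² + I*√2)² = (E + R) + ((7/3)² + I*√2)² = (E + R) + (49/9 + I*√2)² = E + R + (49/9 + I*√2)²)
1/a(U, -596) = 1/(2239/81 + 951 - 596 + 98*I*√2/9) = 1/(30994/81 + 98*I*√2/9)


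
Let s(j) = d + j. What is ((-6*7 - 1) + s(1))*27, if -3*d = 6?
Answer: -1188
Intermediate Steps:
d = -2 (d = -1/3*6 = -2)
s(j) = -2 + j
((-6*7 - 1) + s(1))*27 = ((-6*7 - 1) + (-2 + 1))*27 = ((-42 - 1) - 1)*27 = (-43 - 1)*27 = -44*27 = -1188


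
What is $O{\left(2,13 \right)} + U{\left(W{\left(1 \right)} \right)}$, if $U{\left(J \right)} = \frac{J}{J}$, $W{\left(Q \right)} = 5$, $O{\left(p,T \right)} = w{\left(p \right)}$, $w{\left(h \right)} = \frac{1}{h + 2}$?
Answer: $\frac{5}{4} \approx 1.25$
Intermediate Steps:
$w{\left(h \right)} = \frac{1}{2 + h}$
$O{\left(p,T \right)} = \frac{1}{2 + p}$
$U{\left(J \right)} = 1$
$O{\left(2,13 \right)} + U{\left(W{\left(1 \right)} \right)} = \frac{1}{2 + 2} + 1 = \frac{1}{4} + 1 = \frac{5}{4}$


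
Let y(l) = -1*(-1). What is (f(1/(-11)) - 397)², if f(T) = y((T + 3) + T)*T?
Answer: 19079424/121 ≈ 1.5768e+5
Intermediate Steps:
y(l) = 1
f(T) = T (f(T) = 1*T = T)
(f(1/(-11)) - 397)² = (1/(-11) - 397)² = (-1/11 - 397)² = (-4368/11)² = 19079424/121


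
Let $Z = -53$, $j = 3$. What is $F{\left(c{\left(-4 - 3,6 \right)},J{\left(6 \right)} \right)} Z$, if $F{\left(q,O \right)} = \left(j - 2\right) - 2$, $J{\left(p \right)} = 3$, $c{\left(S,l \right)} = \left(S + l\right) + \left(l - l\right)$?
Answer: $53$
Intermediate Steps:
$c{\left(S,l \right)} = S + l$ ($c{\left(S,l \right)} = \left(S + l\right) + 0 = S + l$)
$F{\left(q,O \right)} = -1$ ($F{\left(q,O \right)} = \left(3 - 2\right) - 2 = 1 - 2 = -1$)
$F{\left(c{\left(-4 - 3,6 \right)},J{\left(6 \right)} \right)} Z = \left(-1\right) \left(-53\right) = 53$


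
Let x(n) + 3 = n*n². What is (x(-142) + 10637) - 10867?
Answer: -2863521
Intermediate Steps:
x(n) = -3 + n³ (x(n) = -3 + n*n² = -3 + n³)
(x(-142) + 10637) - 10867 = ((-3 + (-142)³) + 10637) - 10867 = ((-3 - 2863288) + 10637) - 10867 = (-2863291 + 10637) - 10867 = -2852654 - 10867 = -2863521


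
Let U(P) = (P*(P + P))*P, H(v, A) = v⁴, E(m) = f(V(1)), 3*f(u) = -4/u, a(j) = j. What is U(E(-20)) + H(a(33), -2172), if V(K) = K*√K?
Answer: 32019739/27 ≈ 1.1859e+6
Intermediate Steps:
V(K) = K^(3/2)
f(u) = -4/(3*u) (f(u) = (-4/u)/3 = -4/(3*u))
E(m) = -4/3 (E(m) = -4/(3*(1^(3/2))) = -4/3/1 = -4/3*1 = -4/3)
U(P) = 2*P³ (U(P) = (P*(2*P))*P = (2*P²)*P = 2*P³)
U(E(-20)) + H(a(33), -2172) = 2*(-4/3)³ + 33⁴ = 2*(-64/27) + 1185921 = -128/27 + 1185921 = 32019739/27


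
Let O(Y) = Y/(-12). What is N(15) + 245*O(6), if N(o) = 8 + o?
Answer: -199/2 ≈ -99.500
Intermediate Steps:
O(Y) = -Y/12 (O(Y) = Y*(-1/12) = -Y/12)
N(15) + 245*O(6) = (8 + 15) + 245*(-1/12*6) = 23 + 245*(-½) = 23 - 245/2 = -199/2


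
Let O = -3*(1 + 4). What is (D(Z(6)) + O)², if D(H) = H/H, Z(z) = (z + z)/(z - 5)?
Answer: 196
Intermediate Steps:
Z(z) = 2*z/(-5 + z) (Z(z) = (2*z)/(-5 + z) = 2*z/(-5 + z))
O = -15 (O = -3*5 = -15)
D(H) = 1
(D(Z(6)) + O)² = (1 - 15)² = (-14)² = 196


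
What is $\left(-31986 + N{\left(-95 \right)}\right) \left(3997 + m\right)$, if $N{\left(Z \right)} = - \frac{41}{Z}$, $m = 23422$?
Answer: $- \frac{83316168551}{95} \approx -8.7701 \cdot 10^{8}$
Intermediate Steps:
$\left(-31986 + N{\left(-95 \right)}\right) \left(3997 + m\right) = \left(-31986 - \frac{41}{-95}\right) \left(3997 + 23422\right) = \left(-31986 - - \frac{41}{95}\right) 27419 = \left(-31986 + \frac{41}{95}\right) 27419 = \left(- \frac{3038629}{95}\right) 27419 = - \frac{83316168551}{95}$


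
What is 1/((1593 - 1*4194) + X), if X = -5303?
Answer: -1/7904 ≈ -0.00012652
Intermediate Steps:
1/((1593 - 1*4194) + X) = 1/((1593 - 1*4194) - 5303) = 1/((1593 - 4194) - 5303) = 1/(-2601 - 5303) = 1/(-7904) = -1/7904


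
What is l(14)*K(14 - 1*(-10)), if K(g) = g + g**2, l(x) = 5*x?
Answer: 42000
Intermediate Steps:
l(14)*K(14 - 1*(-10)) = (5*14)*((14 - 1*(-10))*(1 + (14 - 1*(-10)))) = 70*((14 + 10)*(1 + (14 + 10))) = 70*(24*(1 + 24)) = 70*(24*25) = 70*600 = 42000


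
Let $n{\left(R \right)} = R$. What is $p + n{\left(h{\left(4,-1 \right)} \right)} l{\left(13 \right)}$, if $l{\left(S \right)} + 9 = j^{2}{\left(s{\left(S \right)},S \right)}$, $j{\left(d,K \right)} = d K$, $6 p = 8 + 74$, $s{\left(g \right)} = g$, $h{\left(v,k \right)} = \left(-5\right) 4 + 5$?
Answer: $- \frac{1284799}{3} \approx -4.2827 \cdot 10^{5}$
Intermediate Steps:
$h{\left(v,k \right)} = -15$ ($h{\left(v,k \right)} = -20 + 5 = -15$)
$p = \frac{41}{3}$ ($p = \frac{8 + 74}{6} = \frac{1}{6} \cdot 82 = \frac{41}{3} \approx 13.667$)
$j{\left(d,K \right)} = K d$
$l{\left(S \right)} = -9 + S^{4}$ ($l{\left(S \right)} = -9 + \left(S S\right)^{2} = -9 + \left(S^{2}\right)^{2} = -9 + S^{4}$)
$p + n{\left(h{\left(4,-1 \right)} \right)} l{\left(13 \right)} = \frac{41}{3} - 15 \left(-9 + 13^{4}\right) = \frac{41}{3} - 15 \left(-9 + 28561\right) = \frac{41}{3} - 428280 = - \frac{1284799}{3}$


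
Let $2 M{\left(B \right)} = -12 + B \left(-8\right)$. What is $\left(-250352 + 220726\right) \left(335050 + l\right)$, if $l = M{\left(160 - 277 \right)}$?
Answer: $-9939878512$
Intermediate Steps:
$M{\left(B \right)} = -6 - 4 B$ ($M{\left(B \right)} = \frac{-12 + B \left(-8\right)}{2} = \frac{-12 - 8 B}{2} = -6 - 4 B$)
$l = 462$ ($l = -6 - 4 \left(160 - 277\right) = -6 - -468 = -6 + 468 = 462$)
$\left(-250352 + 220726\right) \left(335050 + l\right) = \left(-250352 + 220726\right) \left(335050 + 462\right) = \left(-29626\right) 335512 = -9939878512$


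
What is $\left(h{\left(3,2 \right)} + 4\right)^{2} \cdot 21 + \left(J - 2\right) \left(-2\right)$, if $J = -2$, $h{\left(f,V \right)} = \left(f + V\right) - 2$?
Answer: $1037$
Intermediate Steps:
$h{\left(f,V \right)} = -2 + V + f$ ($h{\left(f,V \right)} = \left(V + f\right) - 2 = -2 + V + f$)
$\left(h{\left(3,2 \right)} + 4\right)^{2} \cdot 21 + \left(J - 2\right) \left(-2\right) = \left(\left(-2 + 2 + 3\right) + 4\right)^{2} \cdot 21 + \left(-2 - 2\right) \left(-2\right) = \left(3 + 4\right)^{2} \cdot 21 - -8 = 7^{2} \cdot 21 + 8 = 49 \cdot 21 + 8 = 1029 + 8 = 1037$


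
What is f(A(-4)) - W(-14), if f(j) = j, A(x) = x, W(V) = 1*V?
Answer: 10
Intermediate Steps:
W(V) = V
f(A(-4)) - W(-14) = -4 - 1*(-14) = -4 + 14 = 10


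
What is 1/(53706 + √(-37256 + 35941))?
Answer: 53706/2884335751 - I*√1315/2884335751 ≈ 1.862e-5 - 1.2572e-8*I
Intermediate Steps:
1/(53706 + √(-37256 + 35941)) = 1/(53706 + √(-1315)) = 1/(53706 + I*√1315)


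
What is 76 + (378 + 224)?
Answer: 678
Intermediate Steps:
76 + (378 + 224) = 76 + 602 = 678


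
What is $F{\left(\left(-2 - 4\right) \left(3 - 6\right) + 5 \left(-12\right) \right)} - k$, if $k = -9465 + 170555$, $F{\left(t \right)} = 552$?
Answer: $-160538$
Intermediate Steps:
$k = 161090$
$F{\left(\left(-2 - 4\right) \left(3 - 6\right) + 5 \left(-12\right) \right)} - k = 552 - 161090 = -160538$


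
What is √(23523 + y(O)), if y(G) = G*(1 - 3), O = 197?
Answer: √23129 ≈ 152.08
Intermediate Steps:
y(G) = -2*G (y(G) = G*(-2) = -2*G)
√(23523 + y(O)) = √(23523 - 2*197) = √(23523 - 394) = √23129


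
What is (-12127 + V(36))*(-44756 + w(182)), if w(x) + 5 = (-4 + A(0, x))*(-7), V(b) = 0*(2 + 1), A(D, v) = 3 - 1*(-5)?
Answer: 543156203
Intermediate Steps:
A(D, v) = 8 (A(D, v) = 3 + 5 = 8)
V(b) = 0 (V(b) = 0*3 = 0)
w(x) = -33 (w(x) = -5 + (-4 + 8)*(-7) = -5 + 4*(-7) = -5 - 28 = -33)
(-12127 + V(36))*(-44756 + w(182)) = (-12127 + 0)*(-44756 - 33) = -12127*(-44789) = 543156203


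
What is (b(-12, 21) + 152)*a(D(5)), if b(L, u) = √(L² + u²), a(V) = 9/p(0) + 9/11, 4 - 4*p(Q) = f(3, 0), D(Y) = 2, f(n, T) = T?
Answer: 16416/11 + 324*√65/11 ≈ 1729.8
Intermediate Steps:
p(Q) = 1 (p(Q) = 1 - ¼*0 = 1 + 0 = 1)
a(V) = 108/11 (a(V) = 9/1 + 9/11 = 9*1 + 9*(1/11) = 9 + 9/11 = 108/11)
(b(-12, 21) + 152)*a(D(5)) = (√((-12)² + 21²) + 152)*(108/11) = (√(144 + 441) + 152)*(108/11) = (√585 + 152)*(108/11) = (3*√65 + 152)*(108/11) = (152 + 3*√65)*(108/11) = 16416/11 + 324*√65/11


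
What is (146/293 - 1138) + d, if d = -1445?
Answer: -756673/293 ≈ -2582.5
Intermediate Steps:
(146/293 - 1138) + d = (146/293 - 1138) - 1445 = -333288/293 - 1445 = -756673/293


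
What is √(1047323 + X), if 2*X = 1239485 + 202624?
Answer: √7073510/2 ≈ 1329.8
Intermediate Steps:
X = 1442109/2 (X = (1239485 + 202624)/2 = (½)*1442109 = 1442109/2 ≈ 7.2105e+5)
√(1047323 + X) = √(1047323 + 1442109/2) = √(3536755/2) = √7073510/2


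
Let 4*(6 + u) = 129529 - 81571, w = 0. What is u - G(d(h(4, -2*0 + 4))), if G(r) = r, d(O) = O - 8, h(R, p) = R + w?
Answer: 23975/2 ≈ 11988.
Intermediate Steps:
h(R, p) = R (h(R, p) = R + 0 = R)
d(O) = -8 + O
u = 23967/2 (u = -6 + (129529 - 81571)/4 = -6 + (¼)*47958 = -6 + 23979/2 = 23967/2 ≈ 11984.)
u - G(d(h(4, -2*0 + 4))) = 23967/2 - (-8 + 4) = 23967/2 - 1*(-4) = 23967/2 + 4 = 23975/2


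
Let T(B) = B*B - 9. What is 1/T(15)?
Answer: 1/216 ≈ 0.0046296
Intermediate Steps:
T(B) = -9 + B**2 (T(B) = B**2 - 9 = -9 + B**2)
1/T(15) = 1/(-9 + 15**2) = 1/(-9 + 225) = 1/216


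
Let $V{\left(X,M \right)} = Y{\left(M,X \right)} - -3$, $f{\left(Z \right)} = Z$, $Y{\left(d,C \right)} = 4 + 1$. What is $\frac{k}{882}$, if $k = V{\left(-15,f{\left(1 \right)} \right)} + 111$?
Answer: $\frac{17}{126} \approx 0.13492$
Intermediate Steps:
$Y{\left(d,C \right)} = 5$
$V{\left(X,M \right)} = 8$ ($V{\left(X,M \right)} = 5 - -3 = 5 + 3 = 8$)
$k = 119$ ($k = 8 + 111 = 119$)
$\frac{k}{882} = \frac{119}{882} = 119 \cdot \frac{1}{882} = \frac{17}{126}$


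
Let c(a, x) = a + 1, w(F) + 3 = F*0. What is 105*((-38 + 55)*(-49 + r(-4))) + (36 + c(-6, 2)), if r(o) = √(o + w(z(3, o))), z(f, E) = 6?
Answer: -87434 + 1785*I*√7 ≈ -87434.0 + 4722.7*I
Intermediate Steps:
w(F) = -3 (w(F) = -3 + F*0 = -3 + 0 = -3)
c(a, x) = 1 + a
r(o) = √(-3 + o) (r(o) = √(o - 3) = √(-3 + o))
105*((-38 + 55)*(-49 + r(-4))) + (36 + c(-6, 2)) = 105*((-38 + 55)*(-49 + √(-3 - 4))) + (36 + (1 - 6)) = 105*(17*(-49 + √(-7))) + (36 - 5) = 105*(17*(-49 + I*√7)) + 31 = 105*(-833 + 17*I*√7) + 31 = (-87465 + 1785*I*√7) + 31 = -87434 + 1785*I*√7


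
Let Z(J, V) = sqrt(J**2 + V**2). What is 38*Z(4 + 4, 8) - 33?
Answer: -33 + 304*sqrt(2) ≈ 396.92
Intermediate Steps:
38*Z(4 + 4, 8) - 33 = 38*sqrt((4 + 4)**2 + 8**2) - 33 = 38*sqrt(8**2 + 64) - 33 = 38*sqrt(64 + 64) - 33 = 38*sqrt(128) - 33 = 38*(8*sqrt(2)) - 33 = 304*sqrt(2) - 33 = -33 + 304*sqrt(2)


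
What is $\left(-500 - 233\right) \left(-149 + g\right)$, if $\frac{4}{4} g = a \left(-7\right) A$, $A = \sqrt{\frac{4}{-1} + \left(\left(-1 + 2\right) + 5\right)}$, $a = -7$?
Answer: $109217 - 35917 \sqrt{2} \approx 58423.0$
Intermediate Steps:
$A = \sqrt{2}$ ($A = \sqrt{4 \left(-1\right) + \left(1 + 5\right)} = \sqrt{-4 + 6} = \sqrt{2} \approx 1.4142$)
$g = 49 \sqrt{2}$ ($g = \left(-7\right) \left(-7\right) \sqrt{2} = 49 \sqrt{2} \approx 69.297$)
$\left(-500 - 233\right) \left(-149 + g\right) = \left(-500 - 233\right) \left(-149 + 49 \sqrt{2}\right) = - 733 \left(-149 + 49 \sqrt{2}\right) = 109217 - 35917 \sqrt{2}$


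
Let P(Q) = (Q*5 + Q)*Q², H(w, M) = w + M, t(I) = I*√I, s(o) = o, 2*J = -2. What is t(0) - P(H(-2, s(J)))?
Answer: 162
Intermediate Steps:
J = -1 (J = (½)*(-2) = -1)
t(I) = I^(3/2)
H(w, M) = M + w
P(Q) = 6*Q³ (P(Q) = (5*Q + Q)*Q² = (6*Q)*Q² = 6*Q³)
t(0) - P(H(-2, s(J))) = 0^(3/2) - 6*(-1 - 2)³ = 0 - 6*(-3)³ = 0 - 6*(-27) = 0 - 1*(-162) = 0 + 162 = 162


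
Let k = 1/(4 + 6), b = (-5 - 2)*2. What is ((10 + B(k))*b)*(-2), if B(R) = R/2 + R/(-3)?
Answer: 4207/15 ≈ 280.47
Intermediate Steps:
b = -14 (b = -7*2 = -14)
k = ⅒ (k = 1/10 = ⅒ ≈ 0.10000)
B(R) = R/6 (B(R) = R*(½) + R*(-⅓) = R/2 - R/3 = R/6)
((10 + B(k))*b)*(-2) = ((10 + (⅙)*(⅒))*(-14))*(-2) = ((10 + 1/60)*(-14))*(-2) = ((601/60)*(-14))*(-2) = -4207/30*(-2) = 4207/15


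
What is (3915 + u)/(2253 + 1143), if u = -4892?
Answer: -977/3396 ≈ -0.28769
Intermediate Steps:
(3915 + u)/(2253 + 1143) = (3915 - 4892)/(2253 + 1143) = -977/3396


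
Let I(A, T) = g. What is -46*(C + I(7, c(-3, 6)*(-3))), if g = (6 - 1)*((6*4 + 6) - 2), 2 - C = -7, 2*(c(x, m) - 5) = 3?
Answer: -6854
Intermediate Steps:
c(x, m) = 13/2 (c(x, m) = 5 + (½)*3 = 5 + 3/2 = 13/2)
C = 9 (C = 2 - 1*(-7) = 2 + 7 = 9)
g = 140 (g = 5*((24 + 6) - 2) = 5*(30 - 2) = 5*28 = 140)
I(A, T) = 140
-46*(C + I(7, c(-3, 6)*(-3))) = -46*(9 + 140) = -46*149 = -6854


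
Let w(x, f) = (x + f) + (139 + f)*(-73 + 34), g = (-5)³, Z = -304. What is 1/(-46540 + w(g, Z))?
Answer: -1/40534 ≈ -2.4671e-5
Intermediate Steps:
g = -125
w(x, f) = -5421 + x - 38*f (w(x, f) = (f + x) + (139 + f)*(-39) = (f + x) + (-5421 - 39*f) = -5421 + x - 38*f)
1/(-46540 + w(g, Z)) = 1/(-46540 + (-5421 - 125 - 38*(-304))) = 1/(-46540 + (-5421 - 125 + 11552)) = 1/(-46540 + 6006) = 1/(-40534) = -1/40534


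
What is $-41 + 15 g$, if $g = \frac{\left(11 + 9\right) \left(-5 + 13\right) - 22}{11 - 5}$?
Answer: $304$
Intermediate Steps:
$g = 23$ ($g = \frac{20 \cdot 8 - 22}{6} = \left(160 - 22\right) \frac{1}{6} = 138 \cdot \frac{1}{6} = 23$)
$-41 + 15 g = -41 + 15 \cdot 23 = -41 + 345 = 304$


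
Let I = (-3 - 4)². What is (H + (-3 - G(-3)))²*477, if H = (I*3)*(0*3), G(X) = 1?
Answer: 7632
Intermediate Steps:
I = 49 (I = (-7)² = 49)
H = 0 (H = (49*3)*(0*3) = 147*0 = 0)
(H + (-3 - G(-3)))²*477 = (0 + (-3 - 1*1))²*477 = (0 + (-3 - 1))²*477 = (0 - 4)²*477 = (-4)²*477 = 16*477 = 7632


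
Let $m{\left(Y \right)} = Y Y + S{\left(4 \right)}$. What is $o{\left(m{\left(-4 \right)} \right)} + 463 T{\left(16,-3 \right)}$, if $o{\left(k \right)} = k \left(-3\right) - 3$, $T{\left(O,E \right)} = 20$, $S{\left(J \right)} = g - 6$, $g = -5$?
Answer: $9242$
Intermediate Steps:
$S{\left(J \right)} = -11$ ($S{\left(J \right)} = -5 - 6 = -11$)
$m{\left(Y \right)} = -11 + Y^{2}$ ($m{\left(Y \right)} = Y Y - 11 = Y^{2} - 11 = -11 + Y^{2}$)
$o{\left(k \right)} = -3 - 3 k$ ($o{\left(k \right)} = - 3 k - 3 = -3 - 3 k$)
$o{\left(m{\left(-4 \right)} \right)} + 463 T{\left(16,-3 \right)} = \left(-3 - 3 \left(-11 + \left(-4\right)^{2}\right)\right) + 463 \cdot 20 = \left(-3 - 3 \left(-11 + 16\right)\right) + 9260 = \left(-3 - 15\right) + 9260 = -18 + 9260 = 9242$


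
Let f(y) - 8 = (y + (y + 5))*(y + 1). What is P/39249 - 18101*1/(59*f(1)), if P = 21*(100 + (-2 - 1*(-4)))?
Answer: -11232791/808654 ≈ -13.891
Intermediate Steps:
P = 2142 (P = 21*(100 + (-2 + 4)) = 21*(100 + 2) = 21*102 = 2142)
f(y) = 8 + (1 + y)*(5 + 2*y) (f(y) = 8 + (y + (y + 5))*(y + 1) = 8 + (y + (5 + y))*(1 + y) = 8 + (5 + 2*y)*(1 + y) = 8 + (1 + y)*(5 + 2*y))
P/39249 - 18101*1/(59*f(1)) = 2142/39249 - 18101*1/(59*(13 + 2*1² + 7*1)) = 2142*(1/39249) - 18101*1/(59*(13 + 2*1 + 7)) = 34/623 - 18101*1/(59*(13 + 2 + 7)) = 34/623 - 18101/(22*59) = 34/623 - 18101/1298 = -11232791/808654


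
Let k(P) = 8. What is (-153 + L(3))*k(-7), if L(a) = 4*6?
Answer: -1032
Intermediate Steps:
L(a) = 24
(-153 + L(3))*k(-7) = (-153 + 24)*8 = -129*8 = -1032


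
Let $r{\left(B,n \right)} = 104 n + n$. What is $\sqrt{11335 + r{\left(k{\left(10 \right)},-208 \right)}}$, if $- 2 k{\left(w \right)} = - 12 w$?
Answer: $i \sqrt{10505} \approx 102.49 i$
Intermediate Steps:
$k{\left(w \right)} = 6 w$ ($k{\left(w \right)} = - \frac{\left(-12\right) w}{2} = 6 w$)
$r{\left(B,n \right)} = 105 n$
$\sqrt{11335 + r{\left(k{\left(10 \right)},-208 \right)}} = \sqrt{11335 + 105 \left(-208\right)} = \sqrt{11335 - 21840} = \sqrt{-10505} = i \sqrt{10505}$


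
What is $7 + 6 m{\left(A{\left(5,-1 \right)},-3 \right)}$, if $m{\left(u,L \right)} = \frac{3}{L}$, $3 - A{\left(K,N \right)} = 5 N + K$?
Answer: $1$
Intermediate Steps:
$A{\left(K,N \right)} = 3 - K - 5 N$ ($A{\left(K,N \right)} = 3 - \left(5 N + K\right) = 3 - \left(K + 5 N\right) = 3 - K - 5 N$)
$7 + 6 m{\left(A{\left(5,-1 \right)},-3 \right)} = 7 + 6 \frac{3}{-3} = 7 + 6 \cdot 3 \left(- \frac{1}{3}\right) = 7 + 6 \left(-1\right) = 7 - 6 = 1$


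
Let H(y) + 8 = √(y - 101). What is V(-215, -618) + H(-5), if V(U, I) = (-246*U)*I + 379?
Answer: -32685649 + I*√106 ≈ -3.2686e+7 + 10.296*I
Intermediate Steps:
V(U, I) = 379 - 246*I*U (V(U, I) = -246*I*U + 379 = 379 - 246*I*U)
H(y) = -8 + √(-101 + y) (H(y) = -8 + √(y - 101) = -8 + √(-101 + y))
V(-215, -618) + H(-5) = (379 - 246*(-618)*(-215)) + (-8 + √(-101 - 5)) = (379 - 32686020) + (-8 + √(-106)) = -32685641 + (-8 + I*√106) = -32685649 + I*√106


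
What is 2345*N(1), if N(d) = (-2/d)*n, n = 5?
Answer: -23450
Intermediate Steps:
N(d) = -10/d (N(d) = -2/d*5 = -10/d)
2345*N(1) = 2345*(-10/1) = 2345*(-10*1) = 2345*(-10) = -23450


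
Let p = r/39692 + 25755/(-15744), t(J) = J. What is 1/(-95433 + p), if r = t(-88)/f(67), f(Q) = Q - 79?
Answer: -156227712/14909534777297 ≈ -1.0478e-5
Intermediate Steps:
f(Q) = -79 + Q
r = 22/3 (r = -88/(-79 + 67) = -88/(-12) = -88*(-1/12) = 22/3 ≈ 7.3333)
p = -255538001/156227712 (p = (22/3)/39692 + 25755/(-15744) = (22/3)*(1/39692) + 25755*(-1/15744) = 11/59538 - 8585/5248 = -255538001/156227712 ≈ -1.6357)
1/(-95433 + p) = 1/(-95433 - 255538001/156227712) = 1/(-14909534777297/156227712) = -156227712/14909534777297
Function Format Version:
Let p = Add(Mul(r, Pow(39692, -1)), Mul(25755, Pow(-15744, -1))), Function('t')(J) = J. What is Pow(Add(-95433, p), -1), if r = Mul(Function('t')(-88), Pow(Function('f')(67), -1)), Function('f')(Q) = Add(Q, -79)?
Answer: Rational(-156227712, 14909534777297) ≈ -1.0478e-5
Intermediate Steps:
Function('f')(Q) = Add(-79, Q)
r = Rational(22, 3) (r = Mul(-88, Pow(Add(-79, 67), -1)) = Mul(-88, Pow(-12, -1)) = Mul(-88, Rational(-1, 12)) = Rational(22, 3) ≈ 7.3333)
p = Rational(-255538001, 156227712) (p = Add(Mul(Rational(22, 3), Pow(39692, -1)), Mul(25755, Pow(-15744, -1))) = Add(Mul(Rational(22, 3), Rational(1, 39692)), Mul(25755, Rational(-1, 15744))) = Add(Rational(11, 59538), Rational(-8585, 5248)) = Rational(-255538001, 156227712) ≈ -1.6357)
Pow(Add(-95433, p), -1) = Pow(Add(-95433, Rational(-255538001, 156227712)), -1) = Pow(Rational(-14909534777297, 156227712), -1) = Rational(-156227712, 14909534777297)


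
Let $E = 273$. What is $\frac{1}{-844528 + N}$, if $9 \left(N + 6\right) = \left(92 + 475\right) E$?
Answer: $- \frac{1}{827335} \approx -1.2087 \cdot 10^{-6}$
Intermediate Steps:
$N = 17193$ ($N = -6 + \frac{\left(92 + 475\right) 273}{9} = -6 + \frac{567 \cdot 273}{9} = -6 + \frac{1}{9} \cdot 154791 = -6 + 17199 = 17193$)
$\frac{1}{-844528 + N} = \frac{1}{-844528 + 17193} = \frac{1}{-827335} = - \frac{1}{827335}$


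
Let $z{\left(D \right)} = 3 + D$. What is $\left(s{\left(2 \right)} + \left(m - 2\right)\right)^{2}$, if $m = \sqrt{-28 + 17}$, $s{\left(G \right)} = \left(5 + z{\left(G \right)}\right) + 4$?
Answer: $\left(12 + i \sqrt{11}\right)^{2} \approx 133.0 + 79.599 i$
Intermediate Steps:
$s{\left(G \right)} = 12 + G$ ($s{\left(G \right)} = \left(5 + \left(3 + G\right)\right) + 4 = \left(8 + G\right) + 4 = 12 + G$)
$m = i \sqrt{11}$ ($m = \sqrt{-11} = i \sqrt{11} \approx 3.3166 i$)
$\left(s{\left(2 \right)} + \left(m - 2\right)\right)^{2} = \left(\left(12 + 2\right) + \left(i \sqrt{11} - 2\right)\right)^{2} = \left(14 - \left(2 - i \sqrt{11}\right)\right)^{2} = \left(12 + i \sqrt{11}\right)^{2}$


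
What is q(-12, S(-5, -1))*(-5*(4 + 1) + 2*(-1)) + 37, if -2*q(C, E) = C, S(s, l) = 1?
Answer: -125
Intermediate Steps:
q(C, E) = -C/2
q(-12, S(-5, -1))*(-5*(4 + 1) + 2*(-1)) + 37 = (-½*(-12))*(-5*(4 + 1) + 2*(-1)) + 37 = 6*(-5*5 - 2) + 37 = 6*(-25 - 2) + 37 = 6*(-27) + 37 = -162 + 37 = -125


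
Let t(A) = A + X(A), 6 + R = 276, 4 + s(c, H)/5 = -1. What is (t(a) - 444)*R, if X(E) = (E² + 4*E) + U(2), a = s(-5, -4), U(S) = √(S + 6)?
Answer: 15120 + 540*√2 ≈ 15884.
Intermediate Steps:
U(S) = √(6 + S)
s(c, H) = -25 (s(c, H) = -20 + 5*(-1) = -20 - 5 = -25)
a = -25
R = 270 (R = -6 + 276 = 270)
X(E) = E² + 2*√2 + 4*E (X(E) = (E² + 4*E) + √(6 + 2) = (E² + 4*E) + √8 = (E² + 4*E) + 2*√2 = E² + 2*√2 + 4*E)
t(A) = A² + 2*√2 + 5*A (t(A) = A + (A² + 2*√2 + 4*A) = A² + 2*√2 + 5*A)
(t(a) - 444)*R = (((-25)² + 2*√2 + 5*(-25)) - 444)*270 = ((625 + 2*√2 - 125) - 444)*270 = ((500 + 2*√2) - 444)*270 = (56 + 2*√2)*270 = 15120 + 540*√2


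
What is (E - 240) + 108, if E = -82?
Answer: -214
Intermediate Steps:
(E - 240) + 108 = (-82 - 240) + 108 = -322 + 108 = -214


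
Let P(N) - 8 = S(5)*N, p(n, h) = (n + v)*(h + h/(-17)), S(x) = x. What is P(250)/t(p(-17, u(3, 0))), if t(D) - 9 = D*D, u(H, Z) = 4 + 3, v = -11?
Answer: 363562/9837097 ≈ 0.036958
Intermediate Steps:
u(H, Z) = 7
p(n, h) = 16*h*(-11 + n)/17 (p(n, h) = (n - 11)*(h + h/(-17)) = (-11 + n)*(h + h*(-1/17)) = (-11 + n)*(h - h/17) = (-11 + n)*(16*h/17) = 16*h*(-11 + n)/17)
P(N) = 8 + 5*N
t(D) = 9 + D**2 (t(D) = 9 + D*D = 9 + D**2)
P(250)/t(p(-17, u(3, 0))) = (8 + 5*250)/(9 + ((16/17)*7*(-11 - 17))**2) = (8 + 1250)/(9 + ((16/17)*7*(-28))**2) = 1258/(9 + (-3136/17)**2) = 1258/(9 + 9834496/289) = 1258/(9837097/289) = 1258*(289/9837097) = 363562/9837097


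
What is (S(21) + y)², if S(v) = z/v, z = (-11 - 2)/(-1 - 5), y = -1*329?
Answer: 1717356481/15876 ≈ 1.0817e+5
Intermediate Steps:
y = -329
z = 13/6 (z = -13/(-6) = -13*(-⅙) = 13/6 ≈ 2.1667)
S(v) = 13/(6*v)
(S(21) + y)² = ((13/6)/21 - 329)² = ((13/6)*(1/21) - 329)² = (13/126 - 329)² = (-41441/126)² = 1717356481/15876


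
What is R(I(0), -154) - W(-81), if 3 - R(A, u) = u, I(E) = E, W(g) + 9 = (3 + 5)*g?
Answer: 814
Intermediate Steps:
W(g) = -9 + 8*g (W(g) = -9 + (3 + 5)*g = -9 + 8*g)
R(A, u) = 3 - u
R(I(0), -154) - W(-81) = (3 - 1*(-154)) - (-9 + 8*(-81)) = (3 + 154) - (-9 - 648) = 157 - 1*(-657) = 157 + 657 = 814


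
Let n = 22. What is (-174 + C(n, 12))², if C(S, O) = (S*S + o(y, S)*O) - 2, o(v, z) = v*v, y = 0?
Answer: 94864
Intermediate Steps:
o(v, z) = v²
C(S, O) = -2 + S² (C(S, O) = (S*S + 0²*O) - 2 = (S² + 0*O) - 2 = (S² + 0) - 2 = S² - 2 = -2 + S²)
(-174 + C(n, 12))² = (-174 + (-2 + 22²))² = (-174 + (-2 + 484))² = (-174 + 482)² = 308² = 94864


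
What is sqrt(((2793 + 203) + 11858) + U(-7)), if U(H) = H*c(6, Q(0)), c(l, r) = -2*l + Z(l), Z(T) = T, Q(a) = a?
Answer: 28*sqrt(19) ≈ 122.05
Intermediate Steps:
c(l, r) = -l (c(l, r) = -2*l + l = -l)
U(H) = -6*H (U(H) = H*(-1*6) = H*(-6) = -6*H)
sqrt(((2793 + 203) + 11858) + U(-7)) = sqrt(((2793 + 203) + 11858) - 6*(-7)) = sqrt((2996 + 11858) + 42) = sqrt(14854 + 42) = sqrt(14896) = 28*sqrt(19)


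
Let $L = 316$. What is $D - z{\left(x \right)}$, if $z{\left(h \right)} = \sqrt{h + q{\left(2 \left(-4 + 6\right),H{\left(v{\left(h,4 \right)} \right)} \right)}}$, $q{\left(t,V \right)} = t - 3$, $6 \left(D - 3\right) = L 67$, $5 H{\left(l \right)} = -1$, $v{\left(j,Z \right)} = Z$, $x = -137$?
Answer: $\frac{10595}{3} - 2 i \sqrt{34} \approx 3531.7 - 11.662 i$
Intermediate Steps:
$H{\left(l \right)} = - \frac{1}{5}$ ($H{\left(l \right)} = \frac{1}{5} \left(-1\right) = - \frac{1}{5}$)
$D = \frac{10595}{3}$ ($D = 3 + \frac{316 \cdot 67}{6} = 3 + \frac{1}{6} \cdot 21172 = 3 + \frac{10586}{3} = \frac{10595}{3} \approx 3531.7$)
$q{\left(t,V \right)} = -3 + t$ ($q{\left(t,V \right)} = t - 3 = -3 + t$)
$z{\left(h \right)} = \sqrt{1 + h}$ ($z{\left(h \right)} = \sqrt{h - \left(3 - 2 \left(-4 + 6\right)\right)} = \sqrt{h + \left(-3 + 2 \cdot 2\right)} = \sqrt{h + \left(-3 + 4\right)} = \sqrt{h + 1} = \sqrt{1 + h}$)
$D - z{\left(x \right)} = \frac{10595}{3} - \sqrt{1 - 137} = \frac{10595}{3} - \sqrt{-136} = \frac{10595}{3} - 2 i \sqrt{34}$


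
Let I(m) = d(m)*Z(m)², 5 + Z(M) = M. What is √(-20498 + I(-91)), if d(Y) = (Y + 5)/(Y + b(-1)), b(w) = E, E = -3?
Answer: I*√26654546/47 ≈ 109.85*I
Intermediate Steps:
b(w) = -3
Z(M) = -5 + M
d(Y) = (5 + Y)/(-3 + Y) (d(Y) = (Y + 5)/(Y - 3) = (5 + Y)/(-3 + Y))
I(m) = (-5 + m)²*(5 + m)/(-3 + m) (I(m) = ((5 + m)/(-3 + m))*(-5 + m)² = (-5 + m)²*(5 + m)/(-3 + m))
√(-20498 + I(-91)) = √(-20498 + (-5 - 91)²*(5 - 91)/(-3 - 91)) = √(-20498 + (-96)²*(-86)/(-94)) = √(-20498 + 9216*(-1/94)*(-86)) = √(-20498 + 396288/47) = √(-567118/47) = I*√26654546/47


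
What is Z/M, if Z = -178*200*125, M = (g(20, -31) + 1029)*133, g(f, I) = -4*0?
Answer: -4450000/136857 ≈ -32.516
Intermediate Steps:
g(f, I) = 0
M = 136857 (M = (0 + 1029)*133 = 1029*133 = 136857)
Z = -4450000 (Z = -35600*125 = -4450000)
Z/M = -4450000/136857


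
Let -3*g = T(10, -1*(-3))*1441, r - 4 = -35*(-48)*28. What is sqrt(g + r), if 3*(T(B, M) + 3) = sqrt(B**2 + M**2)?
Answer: sqrt(436365 - 1441*sqrt(109))/3 ≈ 216.36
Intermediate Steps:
r = 47044 (r = 4 - 35*(-48)*28 = 4 + 1680*28 = 4 + 47040 = 47044)
T(B, M) = -3 + sqrt(B**2 + M**2)/3
g = 1441 - 1441*sqrt(109)/9 (g = -(-3 + sqrt(10**2 + (-1*(-3))**2)/3)*1441/3 = -(-3 + sqrt(100 + 3**2)/3)*1441/3 = -(-3 + sqrt(100 + 9)/3)*1441/3 = -(-3 + sqrt(109)/3)*1441/3 = -(-4323 + 1441*sqrt(109)/3)/3 = 1441 - 1441*sqrt(109)/9 ≈ -230.61)
sqrt(g + r) = sqrt((1441 - 1441*sqrt(109)/9) + 47044) = sqrt(48485 - 1441*sqrt(109)/9)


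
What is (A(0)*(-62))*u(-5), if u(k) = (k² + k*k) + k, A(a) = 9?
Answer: -25110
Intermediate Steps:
u(k) = k + 2*k² (u(k) = (k² + k²) + k = 2*k² + k = k + 2*k²)
(A(0)*(-62))*u(-5) = (9*(-62))*(-5*(1 + 2*(-5))) = -(-2790)*(1 - 10) = -(-2790)*(-9) = -558*45 = -25110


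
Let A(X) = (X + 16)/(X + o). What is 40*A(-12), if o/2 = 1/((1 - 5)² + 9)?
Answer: -2000/149 ≈ -13.423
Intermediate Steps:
o = 2/25 (o = 2/((1 - 5)² + 9) = 2/((-4)² + 9) = 2/(16 + 9) = 2/25 ≈ 0.080000)
A(X) = (16 + X)/(2/25 + X) (A(X) = (X + 16)/(X + 2/25) = (16 + X)/(2/25 + X))
40*A(-12) = 40*(25*(16 - 12)/(2 + 25*(-12))) = 40*(25*4/(2 - 300)) = 40*(25*4/(-298)) = 40*(25*(-1/298)*4) = 40*(-50/149) = -2000/149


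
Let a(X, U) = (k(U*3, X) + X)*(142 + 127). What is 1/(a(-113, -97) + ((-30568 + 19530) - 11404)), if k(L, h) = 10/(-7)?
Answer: -7/372563 ≈ -1.8789e-5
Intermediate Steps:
k(L, h) = -10/7 (k(L, h) = 10*(-⅐) = -10/7)
a(X, U) = -2690/7 + 269*X (a(X, U) = (-10/7 + X)*(142 + 127) = (-10/7 + X)*269 = -2690/7 + 269*X)
1/(a(-113, -97) + ((-30568 + 19530) - 11404)) = 1/((-2690/7 + 269*(-113)) + ((-30568 + 19530) - 11404)) = 1/((-2690/7 - 30397) + (-11038 - 11404)) = 1/(-215469/7 - 22442) = 1/(-372563/7) = -7/372563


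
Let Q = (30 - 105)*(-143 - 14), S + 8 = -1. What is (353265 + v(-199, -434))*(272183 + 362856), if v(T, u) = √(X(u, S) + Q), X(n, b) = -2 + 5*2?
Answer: 224337052335 + 635039*√11783 ≈ 2.2441e+11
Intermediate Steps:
S = -9 (S = -8 - 1 = -9)
Q = 11775 (Q = -75*(-157) = 11775)
X(n, b) = 8 (X(n, b) = -2 + 10 = 8)
v(T, u) = √11783 (v(T, u) = √(8 + 11775) = √11783)
(353265 + v(-199, -434))*(272183 + 362856) = (353265 + √11783)*(272183 + 362856) = (353265 + √11783)*635039 = 224337052335 + 635039*√11783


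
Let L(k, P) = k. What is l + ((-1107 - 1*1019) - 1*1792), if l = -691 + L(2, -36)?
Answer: -4607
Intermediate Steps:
l = -689 (l = -691 + 2 = -689)
l + ((-1107 - 1*1019) - 1*1792) = -689 + ((-1107 - 1*1019) - 1*1792) = -689 + ((-1107 - 1019) - 1792) = -689 + (-2126 - 1792) = -689 - 3918 = -4607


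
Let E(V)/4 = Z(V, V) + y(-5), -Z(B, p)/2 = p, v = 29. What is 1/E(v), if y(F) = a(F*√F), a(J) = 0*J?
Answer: -1/232 ≈ -0.0043103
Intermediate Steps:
Z(B, p) = -2*p
a(J) = 0
y(F) = 0
E(V) = -8*V (E(V) = 4*(-2*V + 0) = 4*(-2*V) = -8*V)
1/E(v) = 1/(-8*29) = 1/(-232) = -1/232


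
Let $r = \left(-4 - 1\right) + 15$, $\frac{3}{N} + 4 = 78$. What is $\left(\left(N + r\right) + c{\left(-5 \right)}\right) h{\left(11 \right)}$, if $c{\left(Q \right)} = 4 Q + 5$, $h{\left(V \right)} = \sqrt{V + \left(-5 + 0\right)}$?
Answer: $- \frac{367 \sqrt{6}}{74} \approx -12.148$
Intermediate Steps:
$N = \frac{3}{74}$ ($N = \frac{3}{-4 + 78} = \frac{3}{74} \approx 0.040541$)
$r = 10$ ($r = -5 + 15 = 10$)
$h{\left(V \right)} = \sqrt{-5 + V}$ ($h{\left(V \right)} = \sqrt{V - 5} = \sqrt{-5 + V}$)
$c{\left(Q \right)} = 5 + 4 Q$
$\left(\left(N + r\right) + c{\left(-5 \right)}\right) h{\left(11 \right)} = \left(\left(\frac{3}{74} + 10\right) + \left(5 + 4 \left(-5\right)\right)\right) \sqrt{-5 + 11} = \left(\frac{743}{74} + \left(5 - 20\right)\right) \sqrt{6} = \left(\frac{743}{74} - 15\right) \sqrt{6} = - \frac{367 \sqrt{6}}{74}$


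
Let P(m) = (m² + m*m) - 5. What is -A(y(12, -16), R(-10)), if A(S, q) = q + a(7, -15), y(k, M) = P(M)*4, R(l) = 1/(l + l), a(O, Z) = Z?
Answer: 301/20 ≈ 15.050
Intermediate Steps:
P(m) = -5 + 2*m² (P(m) = (m² + m²) - 5 = 2*m² - 5 = -5 + 2*m²)
R(l) = 1/(2*l)
y(k, M) = -20 + 8*M² (y(k, M) = (-5 + 2*M²)*4 = -20 + 8*M²)
A(S, q) = -15 + q (A(S, q) = q - 15 = -15 + q)
-A(y(12, -16), R(-10)) = -(-15 + (½)/(-10)) = -(-15 + (½)*(-⅒)) = -(-15 - 1/20) = -1*(-301/20) = 301/20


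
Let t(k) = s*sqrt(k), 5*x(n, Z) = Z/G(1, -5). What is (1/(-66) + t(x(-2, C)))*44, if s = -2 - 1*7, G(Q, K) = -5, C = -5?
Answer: -2/3 - 396*sqrt(5)/5 ≈ -177.76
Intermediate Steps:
x(n, Z) = -Z/25 (x(n, Z) = (Z/(-5))/5 = (Z*(-1/5))/5 = (-Z/5)/5 = -Z/25)
s = -9 (s = -2 - 7 = -9)
t(k) = -9*sqrt(k)
(1/(-66) + t(x(-2, C)))*44 = (1/(-66) - 9*sqrt(5)/5)*44 = (-1/66 - 9*sqrt(5)/5)*44 = -2/3 - 396*sqrt(5)/5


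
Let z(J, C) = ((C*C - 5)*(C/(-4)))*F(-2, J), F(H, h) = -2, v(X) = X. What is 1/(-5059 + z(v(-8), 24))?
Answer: 1/1793 ≈ 0.00055772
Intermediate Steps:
z(J, C) = C*(-5 + C²)/2 (z(J, C) = ((C*C - 5)*(C/(-4)))*(-2) = ((C² - 5)*(C*(-¼)))*(-2) = ((-5 + C²)*(-C/4))*(-2) = -C*(-5 + C²)/4*(-2) = C*(-5 + C²)/2)
1/(-5059 + z(v(-8), 24)) = 1/(-5059 + (½)*24*(-5 + 24²)) = 1/(-5059 + (½)*24*(-5 + 576)) = 1/(-5059 + (½)*24*571) = 1/(-5059 + 6852) = 1/1793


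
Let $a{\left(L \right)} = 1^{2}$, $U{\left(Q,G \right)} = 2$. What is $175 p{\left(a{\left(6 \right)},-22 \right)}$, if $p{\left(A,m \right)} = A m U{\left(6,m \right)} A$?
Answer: $-7700$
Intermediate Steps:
$a{\left(L \right)} = 1$
$p{\left(A,m \right)} = 2 m A^{2}$ ($p{\left(A,m \right)} = A m 2 A = 2 A m A = 2 m A^{2}$)
$175 p{\left(a{\left(6 \right)},-22 \right)} = 175 \cdot 2 \left(-22\right) 1^{2} = 175 \cdot 2 \left(-22\right) 1 = 175 \left(-44\right) = -7700$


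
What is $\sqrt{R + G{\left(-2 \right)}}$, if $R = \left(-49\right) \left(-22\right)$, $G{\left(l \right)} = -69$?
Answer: $\sqrt{1009} \approx 31.765$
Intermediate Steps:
$R = 1078$
$\sqrt{R + G{\left(-2 \right)}} = \sqrt{1078 - 69} = \sqrt{1009}$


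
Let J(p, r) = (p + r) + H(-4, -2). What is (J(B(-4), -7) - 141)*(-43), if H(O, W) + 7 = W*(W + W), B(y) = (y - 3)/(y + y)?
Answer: 50267/8 ≈ 6283.4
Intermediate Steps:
B(y) = (-3 + y)/(2*y) (B(y) = (-3 + y)/((2*y)) = (-3 + y)*(1/(2*y)) = (-3 + y)/(2*y))
H(O, W) = -7 + 2*W² (H(O, W) = -7 + W*(W + W) = -7 + W*(2*W) = -7 + 2*W²)
J(p, r) = 1 + p + r (J(p, r) = (p + r) + (-7 + 2*(-2)²) = (p + r) + (-7 + 2*4) = (p + r) + (-7 + 8) = (p + r) + 1 = 1 + p + r)
(J(B(-4), -7) - 141)*(-43) = ((1 + (½)*(-3 - 4)/(-4) - 7) - 141)*(-43) = ((1 + (½)*(-¼)*(-7) - 7) - 141)*(-43) = ((1 + 7/8 - 7) - 141)*(-43) = (-41/8 - 141)*(-43) = -1169/8*(-43) = 50267/8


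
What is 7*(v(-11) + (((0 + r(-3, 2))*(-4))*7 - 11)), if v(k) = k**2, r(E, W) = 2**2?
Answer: -14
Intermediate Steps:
r(E, W) = 4
7*(v(-11) + (((0 + r(-3, 2))*(-4))*7 - 11)) = 7*((-11)**2 + (((0 + 4)*(-4))*7 - 11)) = 7*(121 + ((4*(-4))*7 - 11)) = 7*(121 + (-16*7 - 11)) = 7*(121 + (-112 - 11)) = 7*(121 - 123) = 7*(-2) = -14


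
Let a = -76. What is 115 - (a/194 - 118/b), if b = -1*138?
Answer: 766594/6693 ≈ 114.54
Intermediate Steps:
b = -138
115 - (a/194 - 118/b) = 115 - (-76/194 - 118/(-138)) = 115 - (-76*1/194 - 118*(-1/138)) = 115 - (-38/97 + 59/69) = 115 - 1*3101/6693 = 115 - 3101/6693 = 766594/6693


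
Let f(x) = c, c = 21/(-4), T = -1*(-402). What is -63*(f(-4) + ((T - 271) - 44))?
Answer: -20601/4 ≈ -5150.3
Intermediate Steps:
T = 402
c = -21/4 (c = 21*(-¼) = -21/4 ≈ -5.2500)
f(x) = -21/4
-63*(f(-4) + ((T - 271) - 44)) = -63*(-21/4 + ((402 - 271) - 44)) = -63*(-21/4 + (131 - 44)) = -63*(-21/4 + 87) = -63*327/4 = -20601/4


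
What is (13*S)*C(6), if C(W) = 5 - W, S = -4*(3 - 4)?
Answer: -52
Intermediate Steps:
S = 4 (S = -4*(-1) = 4)
(13*S)*C(6) = (13*4)*(5 - 1*6) = 52*(5 - 6) = 52*(-1) = -52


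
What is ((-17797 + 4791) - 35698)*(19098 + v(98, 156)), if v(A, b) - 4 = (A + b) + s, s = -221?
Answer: -931951040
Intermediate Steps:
v(A, b) = -217 + A + b (v(A, b) = 4 + ((A + b) - 221) = 4 + (-221 + A + b) = -217 + A + b)
((-17797 + 4791) - 35698)*(19098 + v(98, 156)) = ((-17797 + 4791) - 35698)*(19098 + (-217 + 98 + 156)) = (-13006 - 35698)*(19098 + 37) = -48704*19135 = -931951040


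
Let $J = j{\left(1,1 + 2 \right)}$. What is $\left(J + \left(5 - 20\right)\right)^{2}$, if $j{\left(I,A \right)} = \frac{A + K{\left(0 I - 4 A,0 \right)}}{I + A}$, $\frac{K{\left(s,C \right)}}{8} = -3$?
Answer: $\frac{6561}{16} \approx 410.06$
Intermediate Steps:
$K{\left(s,C \right)} = -24$ ($K{\left(s,C \right)} = 8 \left(-3\right) = -24$)
$j{\left(I,A \right)} = \frac{-24 + A}{A + I}$ ($j{\left(I,A \right)} = \frac{A - 24}{I + A} = \frac{-24 + A}{A + I}$)
$J = - \frac{21}{4}$ ($J = \frac{-24 + \left(1 + 2\right)}{\left(1 + 2\right) + 1} = \frac{-24 + 3}{3 + 1} = \frac{1}{4} \left(-21\right) = - \frac{21}{4} \approx -5.25$)
$\left(J + \left(5 - 20\right)\right)^{2} = \left(- \frac{21}{4} + \left(5 - 20\right)\right)^{2} = \left(- \frac{21}{4} - 15\right)^{2} = \left(- \frac{81}{4}\right)^{2} = \frac{6561}{16}$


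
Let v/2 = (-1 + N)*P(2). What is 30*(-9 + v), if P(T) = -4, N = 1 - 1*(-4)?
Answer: -1230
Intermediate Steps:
N = 5 (N = 1 + 4 = 5)
v = -32 (v = 2*((-1 + 5)*(-4)) = 2*(4*(-4)) = 2*(-16) = -32)
30*(-9 + v) = 30*(-9 - 32) = 30*(-41) = -1230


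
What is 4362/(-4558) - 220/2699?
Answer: -6387899/6151021 ≈ -1.0385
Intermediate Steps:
4362/(-4558) - 220/2699 = 4362*(-1/4558) - 220*1/2699 = -2181/2279 - 220/2699 = -6387899/6151021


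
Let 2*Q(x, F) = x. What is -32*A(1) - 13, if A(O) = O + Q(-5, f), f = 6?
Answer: 35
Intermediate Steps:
Q(x, F) = x/2
A(O) = -5/2 + O (A(O) = O + (½)*(-5) = O - 5/2 = -5/2 + O)
-32*A(1) - 13 = -32*(-5/2 + 1) - 13 = -32*(-3/2) - 13 = 48 - 13 = 35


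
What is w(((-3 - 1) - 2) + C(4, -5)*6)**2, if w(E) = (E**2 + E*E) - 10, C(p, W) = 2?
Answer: 3844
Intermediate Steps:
w(E) = -10 + 2*E**2 (w(E) = (E**2 + E**2) - 10 = 2*E**2 - 10 = -10 + 2*E**2)
w(((-3 - 1) - 2) + C(4, -5)*6)**2 = (-10 + 2*(((-3 - 1) - 2) + 2*6)**2)**2 = (-10 + 2*((-4 - 2) + 12)**2)**2 = (-10 + 2*(-6 + 12)**2)**2 = (-10 + 2*6**2)**2 = (-10 + 2*36)**2 = (-10 + 72)**2 = 62**2 = 3844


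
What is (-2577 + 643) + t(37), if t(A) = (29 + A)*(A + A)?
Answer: 2950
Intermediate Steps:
t(A) = 2*A*(29 + A) (t(A) = (29 + A)*(2*A) = 2*A*(29 + A))
(-2577 + 643) + t(37) = (-2577 + 643) + 2*37*(29 + 37) = -1934 + 2*37*66 = -1934 + 4884 = 2950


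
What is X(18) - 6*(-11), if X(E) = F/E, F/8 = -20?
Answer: 514/9 ≈ 57.111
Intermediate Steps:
F = -160 (F = 8*(-20) = -160)
X(E) = -160/E
X(18) - 6*(-11) = -160/18 - 6*(-11) = -160*1/18 + 66 = -80/9 + 66 = 514/9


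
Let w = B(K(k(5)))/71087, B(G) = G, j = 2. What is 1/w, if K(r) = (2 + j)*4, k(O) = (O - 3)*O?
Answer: 71087/16 ≈ 4442.9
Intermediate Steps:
k(O) = O*(-3 + O) (k(O) = (-3 + O)*O = O*(-3 + O))
K(r) = 16 (K(r) = (2 + 2)*4 = 4*4 = 16)
w = 16/71087 ≈ 0.00022508
1/w = 1/(16/71087) = 71087/16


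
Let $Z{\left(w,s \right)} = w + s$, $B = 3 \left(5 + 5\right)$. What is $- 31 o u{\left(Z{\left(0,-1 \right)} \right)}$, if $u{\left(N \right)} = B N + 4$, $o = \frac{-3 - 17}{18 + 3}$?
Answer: $- \frac{16120}{21} \approx -767.62$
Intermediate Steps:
$o = - \frac{20}{21} \approx -0.95238$
$B = 30$ ($B = 3 \cdot 10 = 30$)
$Z{\left(w,s \right)} = s + w$
$u{\left(N \right)} = 4 + 30 N$ ($u{\left(N \right)} = 30 N + 4 = 4 + 30 N$)
$- 31 o u{\left(Z{\left(0,-1 \right)} \right)} = \left(-31\right) \left(- \frac{20}{21}\right) \left(4 + 30 \left(-1 + 0\right)\right) = \frac{620 \left(4 + 30 \left(-1\right)\right)}{21} = \frac{620 \left(4 - 30\right)}{21} = \frac{620}{21} \left(-26\right) = - \frac{16120}{21}$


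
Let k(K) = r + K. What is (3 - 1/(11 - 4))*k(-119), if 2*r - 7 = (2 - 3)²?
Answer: -2300/7 ≈ -328.57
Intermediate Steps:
r = 4 (r = 7/2 + (2 - 3)²/2 = 7/2 + (½)*(-1)² = 7/2 + (½)*1 = 7/2 + ½ = 4)
k(K) = 4 + K
(3 - 1/(11 - 4))*k(-119) = (3 - 1/(11 - 4))*(4 - 119) = (3 - 1/7)*(-115) = (3 - 1*⅐)*(-115) = (3 - ⅐)*(-115) = (20/7)*(-115) = -2300/7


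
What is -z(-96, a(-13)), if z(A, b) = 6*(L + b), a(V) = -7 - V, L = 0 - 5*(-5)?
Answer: -186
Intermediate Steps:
L = 25 (L = 0 + 25 = 25)
z(A, b) = 150 + 6*b (z(A, b) = 6*(25 + b) = 150 + 6*b)
-z(-96, a(-13)) = -(150 + 6*(-7 - 1*(-13))) = -(150 + 6*(-7 + 13)) = -(150 + 6*6) = -(150 + 36) = -1*186 = -186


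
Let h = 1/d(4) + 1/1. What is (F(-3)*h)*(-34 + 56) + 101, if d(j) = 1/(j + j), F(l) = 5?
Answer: 1091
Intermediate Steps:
d(j) = 1/(2*j)
h = 9 (h = 1/((½)/4) + 1/1 = 1/((½)*(¼)) + 1*1 = 1/(⅛) + 1 = 1*8 + 1 = 8 + 1 = 9)
(F(-3)*h)*(-34 + 56) + 101 = (5*9)*(-34 + 56) + 101 = 45*22 + 101 = 990 + 101 = 1091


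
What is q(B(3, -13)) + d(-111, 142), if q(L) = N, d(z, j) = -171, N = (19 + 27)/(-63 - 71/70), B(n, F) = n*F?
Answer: -769471/4481 ≈ -171.72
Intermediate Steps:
B(n, F) = F*n
N = -3220/4481 (N = 46/(-63 - 71*1/70) = 46/(-63 - 71/70) = 46/(-4481/70) = 46*(-70/4481) = -3220/4481 ≈ -0.71859)
q(L) = -3220/4481
q(B(3, -13)) + d(-111, 142) = -3220/4481 - 171 = -769471/4481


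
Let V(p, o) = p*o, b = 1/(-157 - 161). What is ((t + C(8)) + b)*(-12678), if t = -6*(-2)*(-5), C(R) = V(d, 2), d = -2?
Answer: 43005889/53 ≈ 8.1143e+5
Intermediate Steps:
b = -1/318 (b = 1/(-318) = -1/318 ≈ -0.0031447)
V(p, o) = o*p
C(R) = -4 (C(R) = 2*(-2) = -4)
t = -60 (t = 12*(-5) = -60)
((t + C(8)) + b)*(-12678) = ((-60 - 4) - 1/318)*(-12678) = (-64 - 1/318)*(-12678) = -20353/318*(-12678) = 43005889/53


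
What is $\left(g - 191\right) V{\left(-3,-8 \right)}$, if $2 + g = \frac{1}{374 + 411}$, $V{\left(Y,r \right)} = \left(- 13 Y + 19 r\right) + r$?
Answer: $\frac{18331984}{785} \approx 23353.0$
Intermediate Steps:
$V{\left(Y,r \right)} = - 13 Y + 20 r$
$g = - \frac{1569}{785}$ ($g = -2 + \frac{1}{374 + 411} = -2 + \frac{1}{785} = - \frac{1569}{785} \approx -1.9987$)
$\left(g - 191\right) V{\left(-3,-8 \right)} = \left(- \frac{1569}{785} - 191\right) \left(\left(-13\right) \left(-3\right) + 20 \left(-8\right)\right) = - \frac{151504 \left(39 - 160\right)}{785} = \left(- \frac{151504}{785}\right) \left(-121\right) = \frac{18331984}{785}$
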